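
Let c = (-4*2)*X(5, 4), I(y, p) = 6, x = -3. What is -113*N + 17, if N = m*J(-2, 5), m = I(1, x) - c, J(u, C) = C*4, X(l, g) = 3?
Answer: -67783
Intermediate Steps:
J(u, C) = 4*C
c = -24 (c = -4*2*3 = -8*3 = -24)
m = 30 (m = 6 - 1*(-24) = 6 + 24 = 30)
N = 600 (N = 30*(4*5) = 30*20 = 600)
-113*N + 17 = -113*600 + 17 = -67800 + 17 = -67783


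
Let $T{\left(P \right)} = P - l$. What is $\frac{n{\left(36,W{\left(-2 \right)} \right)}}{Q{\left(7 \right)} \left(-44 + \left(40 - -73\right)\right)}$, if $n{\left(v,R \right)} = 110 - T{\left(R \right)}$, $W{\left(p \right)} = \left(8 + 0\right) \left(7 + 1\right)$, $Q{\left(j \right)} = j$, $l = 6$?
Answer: $\frac{52}{483} \approx 0.10766$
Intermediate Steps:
$T{\left(P \right)} = -6 + P$ ($T{\left(P \right)} = P - 6 = -6 + P$)
$W{\left(p \right)} = 64$ ($W{\left(p \right)} = 8 \cdot 8 = 64$)
$n{\left(v,R \right)} = 116 - R$ ($n{\left(v,R \right)} = 110 - \left(-6 + R\right) = 116 - R$)
$\frac{n{\left(36,W{\left(-2 \right)} \right)}}{Q{\left(7 \right)} \left(-44 + \left(40 - -73\right)\right)} = \frac{116 - 64}{7 \left(-44 + \left(40 - -73\right)\right)} = \frac{116 - 64}{7 \left(-44 + \left(40 + 73\right)\right)} = \frac{52}{7 \left(-44 + 113\right)} = \frac{52}{7 \cdot 69} = \frac{52}{483}$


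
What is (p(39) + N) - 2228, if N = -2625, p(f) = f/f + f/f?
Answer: -4851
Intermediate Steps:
p(f) = 2 (p(f) = 1 + 1 = 2)
(p(39) + N) - 2228 = (2 - 2625) - 2228 = -2623 - 2228 = -4851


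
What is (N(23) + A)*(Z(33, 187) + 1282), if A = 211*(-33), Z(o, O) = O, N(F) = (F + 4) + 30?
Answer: -10144914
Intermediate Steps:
N(F) = 34 + F (N(F) = (4 + F) + 30 = 34 + F)
A = -6963
(N(23) + A)*(Z(33, 187) + 1282) = ((34 + 23) - 6963)*(187 + 1282) = (57 - 6963)*1469 = -6906*1469 = -10144914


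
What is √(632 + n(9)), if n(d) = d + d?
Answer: 5*√26 ≈ 25.495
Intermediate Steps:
n(d) = 2*d
√(632 + n(9)) = √(632 + 2*9) = √(632 + 18) = √650 = 5*√26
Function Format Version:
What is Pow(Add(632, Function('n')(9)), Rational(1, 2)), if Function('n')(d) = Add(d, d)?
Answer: Mul(5, Pow(26, Rational(1, 2))) ≈ 25.495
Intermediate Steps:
Function('n')(d) = Mul(2, d)
Pow(Add(632, Function('n')(9)), Rational(1, 2)) = Pow(Add(632, Mul(2, 9)), Rational(1, 2)) = Pow(Add(632, 18), Rational(1, 2)) = Pow(650, Rational(1, 2)) = Mul(5, Pow(26, Rational(1, 2)))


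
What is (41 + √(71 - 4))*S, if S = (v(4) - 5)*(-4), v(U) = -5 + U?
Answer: 984 + 24*√67 ≈ 1180.4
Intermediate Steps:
S = 24 (S = ((-5 + 4) - 5)*(-4) = (-1 - 5)*(-4) = -6*(-4) = 24)
(41 + √(71 - 4))*S = (41 + √(71 - 4))*24 = (41 + √67)*24 = 984 + 24*√67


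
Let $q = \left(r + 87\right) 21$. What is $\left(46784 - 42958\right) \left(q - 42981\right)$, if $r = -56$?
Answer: $-161954580$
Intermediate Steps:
$q = 651$ ($q = \left(-56 + 87\right) 21 = 31 \cdot 21 = 651$)
$\left(46784 - 42958\right) \left(q - 42981\right) = \left(46784 - 42958\right) \left(651 - 42981\right) = 3826 \left(-42330\right) = -161954580$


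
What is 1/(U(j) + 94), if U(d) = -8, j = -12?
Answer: 1/86 ≈ 0.011628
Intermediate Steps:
1/(U(j) + 94) = 1/(-8 + 94) = 1/86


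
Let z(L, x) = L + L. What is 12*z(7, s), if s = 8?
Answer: 168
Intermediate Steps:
z(L, x) = 2*L
12*z(7, s) = 12*(2*7) = 12*14 = 168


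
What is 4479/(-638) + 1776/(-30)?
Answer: -211243/3190 ≈ -66.220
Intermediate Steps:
4479/(-638) + 1776/(-30) = 4479*(-1/638) + 1776*(-1/30) = -4479/638 - 296/5 = -211243/3190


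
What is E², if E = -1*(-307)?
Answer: 94249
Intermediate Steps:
E = 307
E² = 307² = 94249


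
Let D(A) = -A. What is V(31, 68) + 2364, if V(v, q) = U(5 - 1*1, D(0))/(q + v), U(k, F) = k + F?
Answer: 234040/99 ≈ 2364.0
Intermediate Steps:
U(k, F) = F + k
V(v, q) = 4/(q + v) (V(v, q) = (-1*0 + (5 - 1*1))/(q + v) = (0 + (5 - 1))/(q + v) = (0 + 4)/(q + v) = 4/(q + v))
V(31, 68) + 2364 = 4/(68 + 31) + 2364 = 4/99 + 2364 = 234040/99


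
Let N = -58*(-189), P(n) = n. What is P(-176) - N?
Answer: -11138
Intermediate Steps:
N = 10962
P(-176) - N = -176 - 1*10962 = -176 - 10962 = -11138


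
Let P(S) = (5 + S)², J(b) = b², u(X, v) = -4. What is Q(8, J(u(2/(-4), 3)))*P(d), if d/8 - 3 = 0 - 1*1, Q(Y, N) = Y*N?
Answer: 56448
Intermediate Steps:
Q(Y, N) = N*Y
d = 16 (d = 24 + 8*(0 - 1*1) = 24 + 8*(0 - 1) = 24 + 8*(-1) = 24 - 8 = 16)
Q(8, J(u(2/(-4), 3)))*P(d) = ((-4)²*8)*(5 + 16)² = (16*8)*21² = 128*441 = 56448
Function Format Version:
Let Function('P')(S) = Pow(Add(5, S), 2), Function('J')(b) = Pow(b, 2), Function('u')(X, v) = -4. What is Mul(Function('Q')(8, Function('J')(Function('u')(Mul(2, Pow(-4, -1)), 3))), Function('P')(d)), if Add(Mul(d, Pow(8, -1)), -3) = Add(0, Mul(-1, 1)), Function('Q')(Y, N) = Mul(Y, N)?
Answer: 56448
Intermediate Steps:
Function('Q')(Y, N) = Mul(N, Y)
d = 16 (d = Add(24, Mul(8, Add(0, Mul(-1, 1)))) = Add(24, Mul(8, Add(0, -1))) = Add(24, Mul(8, -1)) = Add(24, -8) = 16)
Mul(Function('Q')(8, Function('J')(Function('u')(Mul(2, Pow(-4, -1)), 3))), Function('P')(d)) = Mul(Mul(Pow(-4, 2), 8), Pow(Add(5, 16), 2)) = Mul(Mul(16, 8), Pow(21, 2)) = Mul(128, 441) = 56448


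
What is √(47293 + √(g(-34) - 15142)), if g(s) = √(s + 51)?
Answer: √(47293 + I*√(15142 - √17)) ≈ 217.47 + 0.2829*I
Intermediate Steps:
g(s) = √(51 + s)
√(47293 + √(g(-34) - 15142)) = √(47293 + √(√(51 - 34) - 15142)) = √(47293 + √(√17 - 15142)) = √(47293 + √(-15142 + √17))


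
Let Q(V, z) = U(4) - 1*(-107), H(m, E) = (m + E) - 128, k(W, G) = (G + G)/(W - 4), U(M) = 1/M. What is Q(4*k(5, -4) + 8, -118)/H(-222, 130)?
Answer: -39/80 ≈ -0.48750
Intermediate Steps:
k(W, G) = 2*G/(-4 + W) (k(W, G) = (2*G)/(-4 + W) = 2*G/(-4 + W))
H(m, E) = -128 + E + m (H(m, E) = (E + m) - 128 = -128 + E + m)
Q(V, z) = 429/4 (Q(V, z) = 1/4 - 1*(-107) = ¼ + 107 = 429/4)
Q(4*k(5, -4) + 8, -118)/H(-222, 130) = 429/(4*(-128 + 130 - 222)) = (429/4)/(-220) = (429/4)*(-1/220) = -39/80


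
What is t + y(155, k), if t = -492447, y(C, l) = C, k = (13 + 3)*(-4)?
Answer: -492292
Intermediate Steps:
k = -64 (k = 16*(-4) = -64)
t + y(155, k) = -492447 + 155 = -492292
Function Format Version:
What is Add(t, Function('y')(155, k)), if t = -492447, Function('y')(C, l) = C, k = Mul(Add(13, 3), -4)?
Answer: -492292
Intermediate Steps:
k = -64 (k = Mul(16, -4) = -64)
Add(t, Function('y')(155, k)) = Add(-492447, 155) = -492292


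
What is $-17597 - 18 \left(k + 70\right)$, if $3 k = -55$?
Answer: $-18527$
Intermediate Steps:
$k = - \frac{55}{3}$ ($k = \frac{1}{3} \left(-55\right) = - \frac{55}{3} \approx -18.333$)
$-17597 - 18 \left(k + 70\right) = -17597 - 18 \left(- \frac{55}{3} + 70\right) = -17597 - 18 \cdot \frac{155}{3} = -17597 - 930 = -18527$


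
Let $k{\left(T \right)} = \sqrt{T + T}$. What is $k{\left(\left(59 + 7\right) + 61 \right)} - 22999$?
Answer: $-22999 + \sqrt{254} \approx -22983.0$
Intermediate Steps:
$k{\left(T \right)} = \sqrt{2} \sqrt{T}$ ($k{\left(T \right)} = \sqrt{2 T} = \sqrt{2} \sqrt{T}$)
$k{\left(\left(59 + 7\right) + 61 \right)} - 22999 = \sqrt{2} \sqrt{\left(59 + 7\right) + 61} - 22999 = \sqrt{2} \sqrt{66 + 61} - 22999 = \sqrt{2} \sqrt{127} - 22999 = \sqrt{254} - 22999 = -22999 + \sqrt{254}$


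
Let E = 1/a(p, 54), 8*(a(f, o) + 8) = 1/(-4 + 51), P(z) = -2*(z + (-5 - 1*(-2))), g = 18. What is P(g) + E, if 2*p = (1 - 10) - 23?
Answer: -90586/3007 ≈ -30.125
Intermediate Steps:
p = -16 (p = ((1 - 10) - 23)/2 = (-9 - 23)/2 = (½)*(-32) = -16)
P(z) = 6 - 2*z (P(z) = -2*(z + (-5 + 2)) = -2*(z - 3) = -2*(-3 + z) = 6 - 2*z)
a(f, o) = -3007/376 (a(f, o) = -8 + 1/(8*(-4 + 51)) = -8 + (⅛)/47 = -8 + (⅛)*(1/47) = -8 + 1/376 = -3007/376)
E = -376/3007 (E = 1/(-3007/376) = -376/3007 ≈ -0.12504)
P(g) + E = (6 - 2*18) - 376/3007 = (6 - 36) - 376/3007 = -30 - 376/3007 = -90586/3007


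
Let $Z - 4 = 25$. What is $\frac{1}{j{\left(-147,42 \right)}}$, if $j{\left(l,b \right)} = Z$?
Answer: $\frac{1}{29} \approx 0.034483$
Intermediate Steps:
$Z = 29$ ($Z = 4 + 25 = 29$)
$j{\left(l,b \right)} = 29$
$\frac{1}{j{\left(-147,42 \right)}} = \frac{1}{29}$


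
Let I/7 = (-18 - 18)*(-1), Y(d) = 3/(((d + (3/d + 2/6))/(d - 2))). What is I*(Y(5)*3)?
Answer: 102060/89 ≈ 1146.7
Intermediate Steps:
Y(d) = 3*(-2 + d)/(1/3 + d + 3/d) (Y(d) = 3/(((d + (3/d + 2*(1/6)))/(-2 + d))) = 3/(((d + (3/d + 1/3))/(-2 + d))) = 3/(((d + (1/3 + 3/d))/(-2 + d))) = 3/(((1/3 + d + 3/d)/(-2 + d))) = 3*((-2 + d)/(1/3 + d + 3/d)) = 3*(-2 + d)/(1/3 + d + 3/d))
I = 252 (I = 7*((-18 - 18)*(-1)) = 7*(-36*(-1)) = 7*36 = 252)
I*(Y(5)*3) = 252*((9*5*(-2 + 5)/(9 + 5 + 3*5**2))*3) = 252*((9*5*3/(9 + 5 + 3*25))*3) = 252*((9*5*3/(9 + 5 + 75))*3) = 252*((9*5*3/89)*3) = 252*((9*5*(1/89)*3)*3) = 252*((135/89)*3) = 252*(405/89) = 102060/89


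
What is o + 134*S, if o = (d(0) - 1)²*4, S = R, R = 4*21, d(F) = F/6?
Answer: 11260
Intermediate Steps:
d(F) = F/6 (d(F) = F*(⅙) = F/6)
R = 84
S = 84
o = 4 (o = ((⅙)*0 - 1)²*4 = (0 - 1)²*4 = (-1)²*4 = 1*4 = 4)
o + 134*S = 4 + 134*84 = 4 + 11256 = 11260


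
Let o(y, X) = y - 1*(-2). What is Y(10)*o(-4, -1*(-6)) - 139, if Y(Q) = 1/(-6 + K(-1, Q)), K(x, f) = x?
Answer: -971/7 ≈ -138.71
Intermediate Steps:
o(y, X) = 2 + y (o(y, X) = y + 2 = 2 + y)
Y(Q) = -1/7 (Y(Q) = 1/(-6 - 1) = 1/(-7) = -1/7)
Y(10)*o(-4, -1*(-6)) - 139 = -(2 - 4)/7 - 139 = -1/7*(-2) - 139 = 2/7 - 139 = -971/7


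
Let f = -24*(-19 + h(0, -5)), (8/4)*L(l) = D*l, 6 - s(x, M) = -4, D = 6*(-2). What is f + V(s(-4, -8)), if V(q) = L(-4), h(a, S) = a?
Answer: 480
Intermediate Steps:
D = -12
s(x, M) = 10 (s(x, M) = 6 - 1*(-4) = 6 + 4 = 10)
L(l) = -6*l (L(l) = (-12*l)/2 = -6*l)
V(q) = 24 (V(q) = -6*(-4) = 24)
f = 456 (f = -24*(-19 + 0) = -24*(-19) = 456)
f + V(s(-4, -8)) = 456 + 24 = 480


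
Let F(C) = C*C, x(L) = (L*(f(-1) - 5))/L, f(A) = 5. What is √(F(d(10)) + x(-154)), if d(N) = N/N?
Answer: 1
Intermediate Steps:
d(N) = 1
x(L) = 0 (x(L) = (L*(5 - 5))/L = (L*0)/L = 0/L = 0)
F(C) = C²
√(F(d(10)) + x(-154)) = √(1² + 0) = √(1 + 0) = √1 = 1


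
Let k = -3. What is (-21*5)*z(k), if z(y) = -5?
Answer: 525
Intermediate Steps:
(-21*5)*z(k) = -21*5*(-5) = -105*(-5) = 525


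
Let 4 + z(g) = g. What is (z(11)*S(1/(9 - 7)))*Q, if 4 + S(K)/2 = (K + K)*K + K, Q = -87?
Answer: 3654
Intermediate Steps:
z(g) = -4 + g
S(K) = -8 + 2*K + 4*K² (S(K) = -8 + 2*((K + K)*K + K) = -8 + 2*((2*K)*K + K) = -8 + 2*(2*K² + K) = -8 + 2*(K + 2*K²) = -8 + (2*K + 4*K²) = -8 + 2*K + 4*K²)
(z(11)*S(1/(9 - 7)))*Q = ((-4 + 11)*(-8 + 2/(9 - 7) + 4*(1/(9 - 7))²))*(-87) = (7*(-8 + 2/2 + 4*(1/2)²))*(-87) = (7*(-8 + 2*(½) + 4*(½)²))*(-87) = (7*(-8 + 1 + 4*(¼)))*(-87) = (7*(-8 + 1 + 1))*(-87) = (7*(-6))*(-87) = -42*(-87) = 3654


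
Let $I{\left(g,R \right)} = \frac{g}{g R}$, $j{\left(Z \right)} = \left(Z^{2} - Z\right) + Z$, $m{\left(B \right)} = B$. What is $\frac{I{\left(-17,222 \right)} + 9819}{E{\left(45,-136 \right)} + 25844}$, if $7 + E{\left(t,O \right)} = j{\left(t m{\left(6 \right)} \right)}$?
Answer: $\frac{2179819}{21919614} \approx 0.099446$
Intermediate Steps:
$j{\left(Z \right)} = Z^{2}$
$E{\left(t,O \right)} = -7 + 36 t^{2}$ ($E{\left(t,O \right)} = -7 + \left(t 6\right)^{2} = -7 + \left(6 t\right)^{2} = -7 + 36 t^{2}$)
$I{\left(g,R \right)} = \frac{1}{R}$ ($I{\left(g,R \right)} = \frac{g}{R g} = g \frac{1}{R g} = \frac{1}{R}$)
$\frac{I{\left(-17,222 \right)} + 9819}{E{\left(45,-136 \right)} + 25844} = \frac{\frac{1}{222} + 9819}{\left(-7 + 36 \cdot 45^{2}\right) + 25844} = \frac{\frac{1}{222} + 9819}{\left(-7 + 36 \cdot 2025\right) + 25844} = \frac{2179819}{222 \left(\left(-7 + 72900\right) + 25844\right)} = \frac{2179819}{222 \left(72893 + 25844\right)} = \frac{2179819}{222 \cdot 98737} = \frac{2179819}{222} \cdot \frac{1}{98737} = \frac{2179819}{21919614}$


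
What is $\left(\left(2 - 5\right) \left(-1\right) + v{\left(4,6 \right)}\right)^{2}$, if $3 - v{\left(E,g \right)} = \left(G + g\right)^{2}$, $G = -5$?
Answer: $25$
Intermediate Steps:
$v{\left(E,g \right)} = 3 - \left(-5 + g\right)^{2}$
$\left(\left(2 - 5\right) \left(-1\right) + v{\left(4,6 \right)}\right)^{2} = \left(\left(2 - 5\right) \left(-1\right) + \left(3 - \left(-5 + 6\right)^{2}\right)\right)^{2} = \left(\left(-3\right) \left(-1\right) + \left(3 - 1^{2}\right)\right)^{2} = \left(3 + \left(3 - 1\right)\right)^{2} = \left(3 + 2\right)^{2} = 5^{2} = 25$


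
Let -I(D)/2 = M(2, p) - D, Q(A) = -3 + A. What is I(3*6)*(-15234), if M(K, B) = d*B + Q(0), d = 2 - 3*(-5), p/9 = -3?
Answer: -14624640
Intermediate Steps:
p = -27 (p = 9*(-3) = -27)
d = 17 (d = 2 + 15 = 17)
M(K, B) = -3 + 17*B (M(K, B) = 17*B + (-3 + 0) = 17*B - 3 = -3 + 17*B)
I(D) = 924 + 2*D (I(D) = -2*((-3 + 17*(-27)) - D) = -2*((-3 - 459) - D) = -2*(-462 - D) = 924 + 2*D)
I(3*6)*(-15234) = (924 + 2*(3*6))*(-15234) = (924 + 2*18)*(-15234) = (924 + 36)*(-15234) = 960*(-15234) = -14624640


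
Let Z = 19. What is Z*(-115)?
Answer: -2185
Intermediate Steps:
Z*(-115) = 19*(-115) = -2185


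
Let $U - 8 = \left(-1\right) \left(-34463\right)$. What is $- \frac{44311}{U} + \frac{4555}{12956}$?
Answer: $- \frac{417077911}{446606276} \approx -0.93388$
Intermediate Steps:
$U = 34471$ ($U = 8 - -34463 = 8 + 34463 = 34471$)
$- \frac{44311}{U} + \frac{4555}{12956} = - \frac{44311}{34471} + \frac{4555}{12956} = - \frac{417077911}{446606276}$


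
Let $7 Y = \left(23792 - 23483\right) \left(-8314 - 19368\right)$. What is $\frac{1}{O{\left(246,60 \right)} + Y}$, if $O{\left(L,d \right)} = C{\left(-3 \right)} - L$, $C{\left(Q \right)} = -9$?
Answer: $- \frac{7}{8555523} \approx -8.1819 \cdot 10^{-7}$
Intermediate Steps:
$Y = - \frac{8553738}{7}$ ($Y = \frac{\left(23792 - 23483\right) \left(-8314 - 19368\right)}{7} = \frac{309 \left(-27682\right)}{7} = \frac{1}{7} \left(-8553738\right) = - \frac{8553738}{7} \approx -1.222 \cdot 10^{6}$)
$O{\left(L,d \right)} = -9 - L$
$\frac{1}{O{\left(246,60 \right)} + Y} = \frac{1}{\left(-9 - 246\right) - \frac{8553738}{7}} = \frac{1}{-255 - \frac{8553738}{7}} = \frac{1}{- \frac{8555523}{7}} = - \frac{7}{8555523}$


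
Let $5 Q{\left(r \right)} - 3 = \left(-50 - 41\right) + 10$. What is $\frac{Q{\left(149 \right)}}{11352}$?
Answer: $- \frac{13}{9460} \approx -0.0013742$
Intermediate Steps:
$Q{\left(r \right)} = - \frac{78}{5}$ ($Q{\left(r \right)} = \frac{3}{5} + \frac{\left(-50 - 41\right) + 10}{5} = \frac{3}{5} + \frac{-91 + 10}{5} = \frac{3}{5} + \frac{1}{5} \left(-81\right) = \frac{3}{5} - \frac{81}{5} = - \frac{78}{5}$)
$\frac{Q{\left(149 \right)}}{11352} = - \frac{78}{5 \cdot 11352} = \left(- \frac{78}{5}\right) \frac{1}{11352} = - \frac{13}{9460}$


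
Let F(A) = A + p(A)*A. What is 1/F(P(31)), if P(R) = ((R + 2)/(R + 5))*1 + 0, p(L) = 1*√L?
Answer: 144/11 - 24*√33/11 ≈ 0.55732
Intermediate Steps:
p(L) = √L
P(R) = (2 + R)/(5 + R) (P(R) = ((2 + R)/(5 + R))*1 + 0 = (2 + R)/(5 + R) + 0 = (2 + R)/(5 + R))
F(A) = A + A^(3/2) (F(A) = A + √A*A = A + A^(3/2))
1/F(P(31)) = 1/((2 + 31)/(5 + 31) + ((2 + 31)/(5 + 31))^(3/2)) = 1/(33/36 + (33/36)^(3/2)) = 1/((1/36)*33 + ((1/36)*33)^(3/2)) = 1/(11/12 + (11/12)^(3/2)) = 1/(11/12 + 11*√33/72)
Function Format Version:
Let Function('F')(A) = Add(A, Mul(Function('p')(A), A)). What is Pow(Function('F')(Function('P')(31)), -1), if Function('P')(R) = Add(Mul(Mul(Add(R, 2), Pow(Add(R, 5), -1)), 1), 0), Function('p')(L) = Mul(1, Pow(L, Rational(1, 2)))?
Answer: Add(Rational(144, 11), Mul(Rational(-24, 11), Pow(33, Rational(1, 2)))) ≈ 0.55732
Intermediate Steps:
Function('p')(L) = Pow(L, Rational(1, 2))
Function('P')(R) = Mul(Pow(Add(5, R), -1), Add(2, R)) (Function('P')(R) = Add(Mul(Mul(Add(2, R), Pow(Add(5, R), -1)), 1), 0) = Add(Mul(Mul(Pow(Add(5, R), -1), Add(2, R)), 1), 0) = Add(Mul(Pow(Add(5, R), -1), Add(2, R)), 0) = Mul(Pow(Add(5, R), -1), Add(2, R)))
Function('F')(A) = Add(A, Pow(A, Rational(3, 2))) (Function('F')(A) = Add(A, Mul(Pow(A, Rational(1, 2)), A)) = Add(A, Pow(A, Rational(3, 2))))
Pow(Function('F')(Function('P')(31)), -1) = Pow(Add(Mul(Pow(Add(5, 31), -1), Add(2, 31)), Pow(Mul(Pow(Add(5, 31), -1), Add(2, 31)), Rational(3, 2))), -1) = Pow(Add(Mul(Pow(36, -1), 33), Pow(Mul(Pow(36, -1), 33), Rational(3, 2))), -1) = Pow(Add(Mul(Rational(1, 36), 33), Pow(Mul(Rational(1, 36), 33), Rational(3, 2))), -1) = Pow(Add(Rational(11, 12), Pow(Rational(11, 12), Rational(3, 2))), -1) = Pow(Add(Rational(11, 12), Mul(Rational(11, 72), Pow(33, Rational(1, 2)))), -1)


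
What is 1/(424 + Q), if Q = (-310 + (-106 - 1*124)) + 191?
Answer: 1/75 ≈ 0.013333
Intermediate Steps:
Q = -349 (Q = (-310 + (-106 - 124)) + 191 = (-310 - 230) + 191 = -540 + 191 = -349)
1/(424 + Q) = 1/(424 - 349) = 1/75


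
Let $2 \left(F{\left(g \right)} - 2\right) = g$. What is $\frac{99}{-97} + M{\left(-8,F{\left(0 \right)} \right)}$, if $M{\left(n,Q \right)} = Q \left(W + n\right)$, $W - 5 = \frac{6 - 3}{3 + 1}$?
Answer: $- \frac{1071}{194} \approx -5.5206$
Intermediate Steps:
$W = \frac{23}{4}$ ($W = 5 + \frac{6 - 3}{3 + 1} = 5 + \frac{3}{4} = \frac{23}{4} \approx 5.75$)
$F{\left(g \right)} = 2 + \frac{g}{2}$
$M{\left(n,Q \right)} = Q \left(\frac{23}{4} + n\right)$
$\frac{99}{-97} + M{\left(-8,F{\left(0 \right)} \right)} = \frac{99}{-97} + \frac{\left(2 + \frac{1}{2} \cdot 0\right) \left(23 + 4 \left(-8\right)\right)}{4} = 99 \left(- \frac{1}{97}\right) + \frac{\left(2 + 0\right) \left(23 - 32\right)}{4} = - \frac{99}{97} + \frac{1}{4} \cdot 2 \left(-9\right) = - \frac{99}{97} - \frac{9}{2} = - \frac{1071}{194}$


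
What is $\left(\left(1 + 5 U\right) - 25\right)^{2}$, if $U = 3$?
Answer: $81$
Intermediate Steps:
$\left(\left(1 + 5 U\right) - 25\right)^{2} = \left(\left(1 + 5 \cdot 3\right) - 25\right)^{2} = \left(\left(1 + 15\right) - 25\right)^{2} = \left(16 - 25\right)^{2} = \left(-9\right)^{2} = 81$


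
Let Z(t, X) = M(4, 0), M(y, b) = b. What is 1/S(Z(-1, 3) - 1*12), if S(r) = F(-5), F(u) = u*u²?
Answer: -1/125 ≈ -0.0080000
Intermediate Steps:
F(u) = u³
Z(t, X) = 0
S(r) = -125 (S(r) = (-5)³ = -125)
1/S(Z(-1, 3) - 1*12) = 1/(-125) = -1/125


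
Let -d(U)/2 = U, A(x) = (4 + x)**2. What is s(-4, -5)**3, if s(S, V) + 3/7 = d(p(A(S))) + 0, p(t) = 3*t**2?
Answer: -27/343 ≈ -0.078717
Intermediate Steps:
d(U) = -2*U
s(S, V) = -3/7 - 6*(4 + S)**4 (s(S, V) = -3/7 + (-6*((4 + S)**2)**2 + 0) = -3/7 + (-6*(4 + S)**4 + 0) = -3/7 - 6*(4 + S)**4)
s(-4, -5)**3 = (-3/7 - 6*(4 - 4)**4)**3 = (-3/7 - 6*0**4)**3 = (-3/7 - 6*0)**3 = (-3/7 + 0)**3 = (-3/7)**3 = -27/343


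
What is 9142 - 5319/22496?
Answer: 205653113/22496 ≈ 9141.8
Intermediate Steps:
9142 - 5319/22496 = 205653113/22496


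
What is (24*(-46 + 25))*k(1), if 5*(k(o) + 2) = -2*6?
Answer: 11088/5 ≈ 2217.6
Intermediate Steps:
k(o) = -22/5 (k(o) = -2 + (-2*6)/5 = -2 + (⅕)*(-12) = -2 - 12/5 = -22/5)
(24*(-46 + 25))*k(1) = (24*(-46 + 25))*(-22/5) = (24*(-21))*(-22/5) = -504*(-22/5) = 11088/5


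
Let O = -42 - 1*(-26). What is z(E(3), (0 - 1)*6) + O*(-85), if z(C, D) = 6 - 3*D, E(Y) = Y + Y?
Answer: 1384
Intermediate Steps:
E(Y) = 2*Y
O = -16 (O = -42 + 26 = -16)
z(E(3), (0 - 1)*6) + O*(-85) = (6 - 3*(0 - 1)*6) - 16*(-85) = (6 - (-3)*6) + 1360 = (6 - 3*(-6)) + 1360 = (6 + 18) + 1360 = 24 + 1360 = 1384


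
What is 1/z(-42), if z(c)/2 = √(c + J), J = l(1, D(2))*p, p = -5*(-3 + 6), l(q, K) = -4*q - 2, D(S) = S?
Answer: √3/24 ≈ 0.072169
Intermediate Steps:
l(q, K) = -2 - 4*q
p = -15 (p = -5*3 = -15)
J = 90 (J = (-2 - 4*1)*(-15) = (-2 - 4)*(-15) = -6*(-15) = 90)
z(c) = 2*√(90 + c) (z(c) = 2*√(c + 90) = 2*√(90 + c))
1/z(-42) = 1/(2*√(90 - 42)) = 1/(2*√48) = 1/(2*(4*√3)) = 1/(8*√3) = √3/24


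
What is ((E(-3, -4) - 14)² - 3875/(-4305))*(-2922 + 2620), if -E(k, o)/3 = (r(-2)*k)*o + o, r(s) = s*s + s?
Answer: -1424114522/861 ≈ -1.6540e+6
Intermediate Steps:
r(s) = s + s² (r(s) = s² + s = s + s²)
E(k, o) = -3*o - 6*k*o (E(k, o) = -3*(((-2*(1 - 2))*k)*o + o) = -3*(((-2*(-1))*k)*o + o) = -3*((2*k)*o + o) = -3*(2*k*o + o) = -3*(o + 2*k*o) = -3*o - 6*k*o)
((E(-3, -4) - 14)² - 3875/(-4305))*(-2922 + 2620) = ((-3*(-4)*(1 + 2*(-3)) - 14)² - 3875/(-4305))*(-2922 + 2620) = ((-3*(-4)*(1 - 6) - 14)² - 3875*(-1/4305))*(-302) = ((-3*(-4)*(-5) - 14)² + 775/861)*(-302) = ((-60 - 14)² + 775/861)*(-302) = ((-74)² + 775/861)*(-302) = (5476 + 775/861)*(-302) = (4715611/861)*(-302) = -1424114522/861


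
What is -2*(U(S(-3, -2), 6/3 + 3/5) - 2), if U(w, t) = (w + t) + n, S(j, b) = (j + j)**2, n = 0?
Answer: -366/5 ≈ -73.200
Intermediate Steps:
S(j, b) = 4*j**2 (S(j, b) = (2*j)**2 = 4*j**2)
U(w, t) = t + w (U(w, t) = (w + t) + 0 = (t + w) + 0 = t + w)
-2*(U(S(-3, -2), 6/3 + 3/5) - 2) = -2*(((6/3 + 3/5) + 4*(-3)**2) - 2) = -2*(((6*(1/3) + 3*(1/5)) + 4*9) - 2) = -2*(((2 + 3/5) + 36) - 2) = -2*((13/5 + 36) - 2) = -2*(193/5 - 2) = -2*183/5 = -366/5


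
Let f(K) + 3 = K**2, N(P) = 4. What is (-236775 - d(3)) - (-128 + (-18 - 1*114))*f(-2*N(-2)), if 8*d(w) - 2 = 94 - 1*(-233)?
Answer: -1767649/8 ≈ -2.2096e+5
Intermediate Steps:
d(w) = 329/8 (d(w) = 1/4 + (94 - 1*(-233))/8 = 1/4 + (94 + 233)/8 = 1/4 + (1/8)*327 = 1/4 + 327/8 = 329/8)
f(K) = -3 + K**2
(-236775 - d(3)) - (-128 + (-18 - 1*114))*f(-2*N(-2)) = (-236775 - 1*329/8) - (-128 + (-18 - 1*114))*(-3 + (-2*4)**2) = (-236775 - 329/8) - (-128 + (-18 - 114))*(-3 + (-8)**2) = -1894529/8 - (-128 - 132)*(-3 + 64) = -1894529/8 - (-260)*61 = -1894529/8 - 1*(-15860) = -1894529/8 + 15860 = -1767649/8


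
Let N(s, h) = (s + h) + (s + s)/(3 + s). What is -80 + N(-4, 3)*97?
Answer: 599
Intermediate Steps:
N(s, h) = h + s + 2*s/(3 + s) (N(s, h) = (h + s) + (2*s)/(3 + s) = (h + s) + 2*s/(3 + s) = h + s + 2*s/(3 + s))
-80 + N(-4, 3)*97 = -80 + (((-4)² + 3*3 + 5*(-4) + 3*(-4))/(3 - 4))*97 = -80 + ((16 + 9 - 20 - 12)/(-1))*97 = -80 - 1*(-7)*97 = -80 + 7*97 = -80 + 679 = 599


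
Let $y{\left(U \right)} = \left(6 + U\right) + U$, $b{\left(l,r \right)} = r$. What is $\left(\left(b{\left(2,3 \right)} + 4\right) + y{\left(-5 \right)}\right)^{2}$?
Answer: $9$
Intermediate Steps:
$y{\left(U \right)} = 6 + 2 U$
$\left(\left(b{\left(2,3 \right)} + 4\right) + y{\left(-5 \right)}\right)^{2} = \left(\left(3 + 4\right) + \left(6 + 2 \left(-5\right)\right)\right)^{2} = \left(7 + \left(6 - 10\right)\right)^{2} = \left(7 - 4\right)^{2} = 3^{2} = 9$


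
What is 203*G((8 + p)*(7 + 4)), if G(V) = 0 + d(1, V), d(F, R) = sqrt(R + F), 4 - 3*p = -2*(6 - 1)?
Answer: 203*sqrt(1263)/3 ≈ 2404.8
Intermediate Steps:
p = 14/3 (p = 4/3 - (-2)*(6 - 1)/3 = 4/3 - (-2)*5/3 = 4/3 - 1/3*(-10) = 4/3 + 10/3 = 14/3 ≈ 4.6667)
d(F, R) = sqrt(F + R)
G(V) = sqrt(1 + V) (G(V) = 0 + sqrt(1 + V) = sqrt(1 + V))
203*G((8 + p)*(7 + 4)) = 203*sqrt(1 + (8 + 14/3)*(7 + 4)) = 203*sqrt(1 + (38/3)*11) = 203*sqrt(1 + 418/3) = 203*sqrt(421/3) = 203*(sqrt(1263)/3) = 203*sqrt(1263)/3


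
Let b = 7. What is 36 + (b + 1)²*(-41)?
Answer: -2588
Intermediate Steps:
36 + (b + 1)²*(-41) = 36 + (7 + 1)²*(-41) = 36 + 8²*(-41) = 36 + 64*(-41) = 36 - 2624 = -2588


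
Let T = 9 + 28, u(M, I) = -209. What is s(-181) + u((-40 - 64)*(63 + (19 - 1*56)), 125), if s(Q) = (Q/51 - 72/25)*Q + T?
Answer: 1264357/1275 ≈ 991.65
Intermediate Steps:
T = 37
s(Q) = 37 + Q*(-72/25 + Q/51) (s(Q) = (Q/51 - 72/25)*Q + 37 = (-72/25 + Q/51)*Q + 37 = Q*(-72/25 + Q/51) + 37 = 37 + Q*(-72/25 + Q/51))
s(-181) + u((-40 - 64)*(63 + (19 - 1*56)), 125) = (37 - 72/25*(-181) + (1/51)*(-181)**2) - 209 = (37 + 13032/25 + (1/51)*32761) - 209 = (37 + 13032/25 + 32761/51) - 209 = 1530832/1275 - 209 = 1264357/1275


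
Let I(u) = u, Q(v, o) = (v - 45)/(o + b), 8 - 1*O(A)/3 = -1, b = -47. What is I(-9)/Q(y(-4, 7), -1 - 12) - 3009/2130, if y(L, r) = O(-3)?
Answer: -22303/710 ≈ -31.413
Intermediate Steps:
O(A) = 27 (O(A) = 24 - 3*(-1) = 24 + 3 = 27)
y(L, r) = 27
Q(v, o) = (-45 + v)/(-47 + o) (Q(v, o) = (v - 45)/(o - 47) = (-45 + v)/(-47 + o))
I(-9)/Q(y(-4, 7), -1 - 12) - 3009/2130 = -9*(-47 + (-1 - 12))/(-45 + 27) - 3009/2130 = -9/(-18/(-47 - 13)) - 3009*1/2130 = -9/(-18/(-60)) - 1003/710 = -9/((-1/60*(-18))) - 1003/710 = -9/3/10 - 1003/710 = -9*10/3 - 1003/710 = -30 - 1003/710 = -22303/710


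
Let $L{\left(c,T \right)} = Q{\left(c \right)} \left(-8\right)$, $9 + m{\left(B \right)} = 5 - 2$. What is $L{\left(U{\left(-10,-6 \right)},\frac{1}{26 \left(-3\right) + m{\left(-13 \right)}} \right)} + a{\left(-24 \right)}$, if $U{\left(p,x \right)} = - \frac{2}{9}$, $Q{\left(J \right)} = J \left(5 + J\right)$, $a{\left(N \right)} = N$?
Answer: $- \frac{1256}{81} \approx -15.506$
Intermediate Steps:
$m{\left(B \right)} = -6$ ($m{\left(B \right)} = -9 + \left(5 - 2\right) = -9 + 3 = -6$)
$U{\left(p,x \right)} = - \frac{2}{9}$ ($U{\left(p,x \right)} = \left(-2\right) \frac{1}{9} = - \frac{2}{9}$)
$L{\left(c,T \right)} = - 8 c \left(5 + c\right)$ ($L{\left(c,T \right)} = c \left(5 + c\right) \left(-8\right) = - 8 c \left(5 + c\right)$)
$L{\left(U{\left(-10,-6 \right)},\frac{1}{26 \left(-3\right) + m{\left(-13 \right)}} \right)} + a{\left(-24 \right)} = \left(-8\right) \left(- \frac{2}{9}\right) \left(5 - \frac{2}{9}\right) - 24 = \left(-8\right) \left(- \frac{2}{9}\right) \frac{43}{9} - 24 = \frac{688}{81} - 24 = - \frac{1256}{81}$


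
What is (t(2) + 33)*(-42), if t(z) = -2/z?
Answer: -1344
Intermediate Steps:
(t(2) + 33)*(-42) = (-2/2 + 33)*(-42) = (-2*1/2 + 33)*(-42) = (-1 + 33)*(-42) = 32*(-42) = -1344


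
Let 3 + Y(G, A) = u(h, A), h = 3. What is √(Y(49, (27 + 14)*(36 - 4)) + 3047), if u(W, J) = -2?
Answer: 39*√2 ≈ 55.154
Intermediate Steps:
Y(G, A) = -5 (Y(G, A) = -3 - 2 = -5)
√(Y(49, (27 + 14)*(36 - 4)) + 3047) = √(-5 + 3047) = √3042 = 39*√2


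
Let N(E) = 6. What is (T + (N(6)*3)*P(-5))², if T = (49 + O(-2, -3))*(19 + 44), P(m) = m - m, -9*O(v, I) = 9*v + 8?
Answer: 9966649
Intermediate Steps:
O(v, I) = -8/9 - v (O(v, I) = -(9*v + 8)/9 = -(8 + 9*v)/9 = -8/9 - v)
P(m) = 0
T = 3157 (T = (49 + (-8/9 - 1*(-2)))*(19 + 44) = (49 + (-8/9 + 2))*63 = (49 + 10/9)*63 = (451/9)*63 = 3157)
(T + (N(6)*3)*P(-5))² = (3157 + (6*3)*0)² = (3157 + 18*0)² = (3157 + 0)² = 3157² = 9966649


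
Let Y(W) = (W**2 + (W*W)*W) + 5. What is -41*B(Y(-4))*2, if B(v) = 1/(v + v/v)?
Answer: 41/21 ≈ 1.9524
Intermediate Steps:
Y(W) = 5 + W**2 + W**3 (Y(W) = (W**2 + W**2*W) + 5 = (W**2 + W**3) + 5 = 5 + W**2 + W**3)
B(v) = 1/(1 + v) (B(v) = 1/(v + 1) = 1/(1 + v))
-41*B(Y(-4))*2 = -41/(1 + (5 + (-4)**2 + (-4)**3))*2 = -41/(1 + (5 + 16 - 64))*2 = -41/(1 - 43)*2 = -41/(-42)*2 = -41*(-1/42)*2 = (41/42)*2 = 41/21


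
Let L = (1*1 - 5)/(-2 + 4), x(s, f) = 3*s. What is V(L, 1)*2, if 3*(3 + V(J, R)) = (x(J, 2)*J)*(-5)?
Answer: -46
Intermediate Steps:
L = -2 (L = (1 - 5)/2 = -4*½ = -2)
V(J, R) = -3 - 5*J² (V(J, R) = -3 + (((3*J)*J)*(-5))/3 = -3 + ((3*J²)*(-5))/3 = -3 + (-15*J²)/3 = -3 - 5*J²)
V(L, 1)*2 = (-3 - 5*(-2)²)*2 = (-3 - 5*4)*2 = (-3 - 20)*2 = -23*2 = -46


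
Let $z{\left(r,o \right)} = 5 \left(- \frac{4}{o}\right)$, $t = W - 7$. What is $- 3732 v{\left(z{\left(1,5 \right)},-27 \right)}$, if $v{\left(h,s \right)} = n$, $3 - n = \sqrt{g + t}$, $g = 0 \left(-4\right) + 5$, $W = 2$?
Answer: $-11196$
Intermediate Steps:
$t = -5$ ($t = 2 - 7 = -5$)
$g = 5$ ($g = 0 + 5 = 5$)
$n = 3$ ($n = 3 - \sqrt{5 - 5} = 3 - \sqrt{0} = 3 - 0 = 3 + 0 = 3$)
$z{\left(r,o \right)} = - \frac{20}{o}$
$v{\left(h,s \right)} = 3$
$- 3732 v{\left(z{\left(1,5 \right)},-27 \right)} = \left(-3732\right) 3 = -11196$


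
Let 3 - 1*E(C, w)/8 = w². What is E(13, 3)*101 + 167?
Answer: -4681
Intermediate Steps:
E(C, w) = 24 - 8*w²
E(13, 3)*101 + 167 = (24 - 8*3²)*101 + 167 = (24 - 8*9)*101 + 167 = (24 - 72)*101 + 167 = -48*101 + 167 = -4848 + 167 = -4681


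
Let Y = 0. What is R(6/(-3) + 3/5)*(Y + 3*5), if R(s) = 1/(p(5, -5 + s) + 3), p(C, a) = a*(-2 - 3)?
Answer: 3/7 ≈ 0.42857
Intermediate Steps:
p(C, a) = -5*a (p(C, a) = a*(-5) = -5*a)
R(s) = 1/(28 - 5*s) (R(s) = 1/(-5*(-5 + s) + 3) = 1/((25 - 5*s) + 3) = 1/(28 - 5*s))
R(6/(-3) + 3/5)*(Y + 3*5) = (-1/(-28 + 5*(6/(-3) + 3/5)))*(0 + 3*5) = (-1/(-28 + 5*(6*(-1/3) + 3*(1/5))))*(0 + 15) = -1/(-28 + 5*(-2 + 3/5))*15 = -1/(-28 + 5*(-7/5))*15 = -1/(-28 - 7)*15 = -1/(-35)*15 = -1*(-1/35)*15 = (1/35)*15 = 3/7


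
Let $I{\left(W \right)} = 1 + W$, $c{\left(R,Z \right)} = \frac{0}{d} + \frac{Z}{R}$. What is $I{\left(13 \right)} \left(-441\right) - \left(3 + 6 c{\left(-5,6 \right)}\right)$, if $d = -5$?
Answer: $- \frac{30849}{5} \approx -6169.8$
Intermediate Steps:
$c{\left(R,Z \right)} = \frac{Z}{R}$ ($c{\left(R,Z \right)} = \frac{0}{-5} + \frac{Z}{R} = 0 \left(- \frac{1}{5}\right) + \frac{Z}{R} = 0 + \frac{Z}{R} = \frac{Z}{R}$)
$I{\left(13 \right)} \left(-441\right) - \left(3 + 6 c{\left(-5,6 \right)}\right) = \left(1 + 13\right) \left(-441\right) - \left(3 + 6 \frac{6}{-5}\right) = 14 \left(-441\right) - \left(3 + 6 \cdot 6 \left(- \frac{1}{5}\right)\right) = -6174 - - \frac{21}{5} = -6174 + \left(-3 + \frac{36}{5}\right) = -6174 + \frac{21}{5} = - \frac{30849}{5}$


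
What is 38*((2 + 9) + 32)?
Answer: 1634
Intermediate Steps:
38*((2 + 9) + 32) = 38*(11 + 32) = 38*43 = 1634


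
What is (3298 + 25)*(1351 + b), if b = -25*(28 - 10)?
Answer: 2994023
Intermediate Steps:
b = -450 (b = -25*18 = -450)
(3298 + 25)*(1351 + b) = (3298 + 25)*(1351 - 450) = 3323*901 = 2994023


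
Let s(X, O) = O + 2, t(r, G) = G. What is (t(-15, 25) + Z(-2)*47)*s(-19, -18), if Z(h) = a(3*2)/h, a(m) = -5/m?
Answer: -2140/3 ≈ -713.33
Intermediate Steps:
s(X, O) = 2 + O
Z(h) = -5/(6*h) (Z(h) = (-5/(3*2))/h = (-5/6)/h = (-5*⅙)/h = -5/(6*h))
(t(-15, 25) + Z(-2)*47)*s(-19, -18) = (25 - ⅚/(-2)*47)*(2 - 18) = (25 - ⅚*(-½)*47)*(-16) = (25 + (5/12)*47)*(-16) = (25 + 235/12)*(-16) = (535/12)*(-16) = -2140/3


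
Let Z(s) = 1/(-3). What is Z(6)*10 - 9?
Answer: -37/3 ≈ -12.333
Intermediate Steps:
Z(s) = -⅓
Z(6)*10 - 9 = -⅓*10 - 9 = -10/3 - 9 = -37/3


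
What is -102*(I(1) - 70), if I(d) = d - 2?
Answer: 7242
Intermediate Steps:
I(d) = -2 + d
-102*(I(1) - 70) = -102*((-2 + 1) - 70) = -102*(-1 - 70) = -102*(-71) = 7242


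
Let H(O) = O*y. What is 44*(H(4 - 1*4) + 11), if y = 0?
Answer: 484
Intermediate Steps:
H(O) = 0 (H(O) = O*0 = 0)
44*(H(4 - 1*4) + 11) = 44*(0 + 11) = 44*11 = 484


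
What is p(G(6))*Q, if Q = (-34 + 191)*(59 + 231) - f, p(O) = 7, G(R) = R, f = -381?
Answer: 321377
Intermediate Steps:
Q = 45911 (Q = (-34 + 191)*(59 + 231) - 1*(-381) = 157*290 + 381 = 45530 + 381 = 45911)
p(G(6))*Q = 7*45911 = 321377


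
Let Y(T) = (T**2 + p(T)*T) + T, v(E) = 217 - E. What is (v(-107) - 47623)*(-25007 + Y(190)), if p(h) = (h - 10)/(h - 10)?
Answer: -542661427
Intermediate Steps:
p(h) = 1 (p(h) = (-10 + h)/(-10 + h) = 1)
Y(T) = T**2 + 2*T (Y(T) = (T**2 + 1*T) + T = (T**2 + T) + T = (T + T**2) + T = T**2 + 2*T)
(v(-107) - 47623)*(-25007 + Y(190)) = ((217 - 1*(-107)) - 47623)*(-25007 + 190*(2 + 190)) = ((217 + 107) - 47623)*(-25007 + 190*192) = (324 - 47623)*(-25007 + 36480) = -47299*11473 = -542661427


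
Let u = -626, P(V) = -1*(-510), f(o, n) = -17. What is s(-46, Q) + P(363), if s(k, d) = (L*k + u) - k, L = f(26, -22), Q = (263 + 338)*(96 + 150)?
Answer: 712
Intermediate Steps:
P(V) = 510
Q = 147846 (Q = 601*246 = 147846)
L = -17
s(k, d) = -626 - 18*k (s(k, d) = (-17*k - 626) - k = (-626 - 17*k) - k = -626 - 18*k)
s(-46, Q) + P(363) = (-626 - 18*(-46)) + 510 = (-626 + 828) + 510 = 202 + 510 = 712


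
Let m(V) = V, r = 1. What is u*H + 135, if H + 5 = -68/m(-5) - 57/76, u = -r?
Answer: 2543/20 ≈ 127.15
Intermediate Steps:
u = -1 (u = -1*1 = -1)
H = 157/20 (H = -5 + (-68/(-5) - 57/76) = -5 + (-68*(-⅕) - 57*1/76) = -5 + (68/5 - ¾) = -5 + 257/20 = 157/20 ≈ 7.8500)
u*H + 135 = -1*157/20 + 135 = -157/20 + 135 = 2543/20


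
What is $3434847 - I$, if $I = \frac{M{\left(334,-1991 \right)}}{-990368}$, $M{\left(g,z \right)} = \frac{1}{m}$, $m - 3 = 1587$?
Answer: $\frac{5408802460376641}{1574685120} \approx 3.4348 \cdot 10^{6}$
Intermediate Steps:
$m = 1590$ ($m = 3 + 1587 = 1590$)
$M{\left(g,z \right)} = \frac{1}{1590}$
$I = - \frac{1}{1574685120}$ ($I = \frac{1}{1590 \left(-990368\right)} = \frac{1}{1590} \left(- \frac{1}{990368}\right) = - \frac{1}{1574685120} \approx -6.3505 \cdot 10^{-10}$)
$3434847 - I = 3434847 - - \frac{1}{1574685120} = 3434847 + \frac{1}{1574685120} = \frac{5408802460376641}{1574685120}$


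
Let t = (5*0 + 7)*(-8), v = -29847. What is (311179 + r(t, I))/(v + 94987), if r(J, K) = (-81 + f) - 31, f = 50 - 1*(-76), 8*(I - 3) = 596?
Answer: 311193/65140 ≈ 4.7773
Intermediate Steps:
I = 155/2 (I = 3 + (⅛)*596 = 3 + 149/2 = 155/2 ≈ 77.500)
f = 126 (f = 50 + 76 = 126)
t = -56 (t = (0 + 7)*(-8) = 7*(-8) = -56)
r(J, K) = 14 (r(J, K) = (-81 + 126) - 31 = 45 - 31 = 14)
(311179 + r(t, I))/(v + 94987) = (311179 + 14)/(-29847 + 94987) = 311193/65140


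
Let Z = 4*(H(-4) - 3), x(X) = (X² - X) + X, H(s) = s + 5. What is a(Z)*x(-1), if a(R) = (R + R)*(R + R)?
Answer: 256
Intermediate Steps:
H(s) = 5 + s
x(X) = X²
Z = -8 (Z = 4*((5 - 4) - 3) = 4*(1 - 3) = 4*(-2) = -8)
a(R) = 4*R² (a(R) = (2*R)*(2*R) = 4*R²)
a(Z)*x(-1) = (4*(-8)²)*(-1)² = (4*64)*1 = 256*1 = 256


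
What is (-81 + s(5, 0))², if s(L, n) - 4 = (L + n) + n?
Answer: 5184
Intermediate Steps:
s(L, n) = 4 + L + 2*n (s(L, n) = 4 + ((L + n) + n) = 4 + (L + 2*n) = 4 + L + 2*n)
(-81 + s(5, 0))² = (-81 + (4 + 5 + 2*0))² = (-81 + (4 + 5 + 0))² = (-81 + 9)² = (-72)² = 5184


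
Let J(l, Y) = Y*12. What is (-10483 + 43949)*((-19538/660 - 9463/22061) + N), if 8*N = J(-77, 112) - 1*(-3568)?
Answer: 71138059103693/3640065 ≈ 1.9543e+7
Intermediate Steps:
J(l, Y) = 12*Y
N = 614 (N = (12*112 - 1*(-3568))/8 = (1344 + 3568)/8 = (⅛)*4912 = 614)
(-10483 + 43949)*((-19538/660 - 9463/22061) + N) = (-10483 + 43949)*((-19538/660 - 9463/22061) + 614) = 33466*((-19538*1/660 - 9463*1/22061) + 614) = 33466*((-9769/330 - 9463/22061) + 614) = 33466*(-218636699/7280130 + 614) = 33466*(4251363121/7280130) = 71138059103693/3640065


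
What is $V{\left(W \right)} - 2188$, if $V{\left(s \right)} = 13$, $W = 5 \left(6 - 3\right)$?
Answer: $-2175$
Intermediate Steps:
$W = 15$ ($W = 5 \cdot 3 = 15$)
$V{\left(W \right)} - 2188 = 13 - 2188 = -2175$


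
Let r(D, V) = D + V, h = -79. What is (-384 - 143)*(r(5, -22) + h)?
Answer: 50592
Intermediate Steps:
(-384 - 143)*(r(5, -22) + h) = (-384 - 143)*((5 - 22) - 79) = -527*(-17 - 79) = -527*(-96) = 50592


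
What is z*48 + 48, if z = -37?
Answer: -1728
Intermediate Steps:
z*48 + 48 = -37*48 + 48 = -1776 + 48 = -1728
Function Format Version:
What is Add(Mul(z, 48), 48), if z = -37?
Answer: -1728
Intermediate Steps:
Add(Mul(z, 48), 48) = Add(Mul(-37, 48), 48) = Add(-1776, 48) = -1728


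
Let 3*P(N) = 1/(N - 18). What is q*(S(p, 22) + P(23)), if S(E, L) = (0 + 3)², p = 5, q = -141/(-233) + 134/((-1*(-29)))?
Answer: 4802296/101355 ≈ 47.381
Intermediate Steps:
q = 35311/6757 (q = -141*(-1/233) + 134/29 = 141/233 + 134*(1/29) = 141/233 + 134/29 = 35311/6757 ≈ 5.2258)
S(E, L) = 9 (S(E, L) = 3² = 9)
P(N) = 1/(3*(-18 + N)) (P(N) = 1/(3*(N - 18)) = 1/(3*(-18 + N)))
q*(S(p, 22) + P(23)) = 35311*(9 + 1/(3*(-18 + 23)))/6757 = 35311*(9 + (⅓)/5)/6757 = 35311*(9 + (⅓)*(⅕))/6757 = 35311*(9 + 1/15)/6757 = (35311/6757)*(136/15) = 4802296/101355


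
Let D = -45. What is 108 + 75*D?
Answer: -3267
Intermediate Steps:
108 + 75*D = 108 + 75*(-45) = 108 - 3375 = -3267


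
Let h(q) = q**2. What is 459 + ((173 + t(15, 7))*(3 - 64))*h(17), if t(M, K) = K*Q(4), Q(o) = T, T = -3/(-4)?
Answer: -12567641/4 ≈ -3.1419e+6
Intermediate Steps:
T = 3/4 (T = -3*(-1/4) = 3/4 ≈ 0.75000)
Q(o) = 3/4
t(M, K) = 3*K/4 (t(M, K) = K*(3/4) = 3*K/4)
459 + ((173 + t(15, 7))*(3 - 64))*h(17) = 459 + ((173 + (3/4)*7)*(3 - 64))*17**2 = 459 + ((173 + 21/4)*(-61))*289 = 459 + ((713/4)*(-61))*289 = 459 - 43493/4*289 = 459 - 12569477/4 = -12567641/4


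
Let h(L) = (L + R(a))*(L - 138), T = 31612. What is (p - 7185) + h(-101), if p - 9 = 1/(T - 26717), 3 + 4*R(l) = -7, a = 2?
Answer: 171917297/9790 ≈ 17561.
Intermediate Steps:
R(l) = -5/2 (R(l) = -¾ + (¼)*(-7) = -¾ - 7/4 = -5/2)
h(L) = (-138 + L)*(-5/2 + L) (h(L) = (L - 5/2)*(L - 138) = (-5/2 + L)*(-138 + L) = (-138 + L)*(-5/2 + L))
p = 44056/4895 (p = 9 + 1/(31612 - 26717) = 9 + 1/4895 = 44056/4895 ≈ 9.0002)
(p - 7185) + h(-101) = (44056/4895 - 7185) + (345 + (-101)² - 281/2*(-101)) = -35126519/4895 + (345 + 10201 + 28381/2) = -35126519/4895 + 49473/2 = 171917297/9790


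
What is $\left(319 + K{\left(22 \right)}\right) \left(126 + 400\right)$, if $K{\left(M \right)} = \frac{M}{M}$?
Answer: $168320$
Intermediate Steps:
$K{\left(M \right)} = 1$
$\left(319 + K{\left(22 \right)}\right) \left(126 + 400\right) = \left(319 + 1\right) \left(126 + 400\right) = 320 \cdot 526 = 168320$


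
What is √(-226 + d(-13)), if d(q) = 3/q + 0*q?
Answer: I*√38233/13 ≈ 15.041*I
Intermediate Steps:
d(q) = 3/q (d(q) = 3/q + 0 = 3/q)
√(-226 + d(-13)) = √(-226 + 3/(-13)) = √(-226 + 3*(-1/13)) = √(-226 - 3/13) = √(-2941/13) = I*√38233/13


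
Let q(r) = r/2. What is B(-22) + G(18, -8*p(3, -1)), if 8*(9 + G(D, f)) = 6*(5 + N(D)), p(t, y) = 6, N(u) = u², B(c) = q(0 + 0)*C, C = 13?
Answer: 951/4 ≈ 237.75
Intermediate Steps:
q(r) = r/2 (q(r) = r*(½) = r/2)
B(c) = 0 (B(c) = ((0 + 0)/2)*13 = ((½)*0)*13 = 0*13 = 0)
G(D, f) = -21/4 + 3*D²/4 (G(D, f) = -9 + (6*(5 + D²))/8 = -9 + (30 + 6*D²)/8 = -9 + (15/4 + 3*D²/4) = -21/4 + 3*D²/4)
B(-22) + G(18, -8*p(3, -1)) = 0 + (-21/4 + (¾)*18²) = 0 + (-21/4 + (¾)*324) = 0 + (-21/4 + 243) = 0 + 951/4 = 951/4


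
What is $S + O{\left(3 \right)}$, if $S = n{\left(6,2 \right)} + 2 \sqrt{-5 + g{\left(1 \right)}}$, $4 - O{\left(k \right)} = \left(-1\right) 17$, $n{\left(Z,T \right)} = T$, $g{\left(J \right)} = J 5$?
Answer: $23$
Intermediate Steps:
$g{\left(J \right)} = 5 J$
$O{\left(k \right)} = 21$ ($O{\left(k \right)} = 4 - \left(-1\right) 17 = 4 - -17 = 4 + 17 = 21$)
$S = 2$ ($S = 2 + 2 \sqrt{-5 + 5 \cdot 1} = 2 + 2 \sqrt{-5 + 5} = 2 + 2 \sqrt{0} = 2 + 2 \cdot 0 = 2 + 0 = 2$)
$S + O{\left(3 \right)} = 2 + 21 = 23$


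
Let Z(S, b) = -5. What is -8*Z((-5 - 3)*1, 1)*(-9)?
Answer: -360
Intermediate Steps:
-8*Z((-5 - 3)*1, 1)*(-9) = -8*(-5)*(-9) = 40*(-9) = -360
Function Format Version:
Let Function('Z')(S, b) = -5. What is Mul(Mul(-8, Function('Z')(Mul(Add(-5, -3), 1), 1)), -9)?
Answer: -360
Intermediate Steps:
Mul(Mul(-8, Function('Z')(Mul(Add(-5, -3), 1), 1)), -9) = Mul(Mul(-8, -5), -9) = Mul(40, -9) = -360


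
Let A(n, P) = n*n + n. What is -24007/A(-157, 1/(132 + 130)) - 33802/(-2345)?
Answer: 771582169/57433740 ≈ 13.434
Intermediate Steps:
A(n, P) = n + n**2 (A(n, P) = n**2 + n = n + n**2)
-24007/A(-157, 1/(132 + 130)) - 33802/(-2345) = -24007*(-1/(157*(1 - 157))) - 33802/(-2345) = -24007/((-157*(-156))) - 33802*(-1/2345) = -24007/24492 + 33802/2345 = 771582169/57433740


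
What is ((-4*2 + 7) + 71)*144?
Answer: 10080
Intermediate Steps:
((-4*2 + 7) + 71)*144 = ((-8 + 7) + 71)*144 = (-1 + 71)*144 = 70*144 = 10080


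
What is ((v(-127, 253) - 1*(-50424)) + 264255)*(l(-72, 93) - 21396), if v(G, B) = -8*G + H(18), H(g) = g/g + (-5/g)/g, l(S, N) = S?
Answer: -182988757711/27 ≈ -6.7774e+9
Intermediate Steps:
H(g) = 1 - 5/g²
v(G, B) = 319/324 - 8*G (v(G, B) = -8*G + (1 - 5/18²) = -8*G + (1 - 5*1/324) = -8*G + (1 - 5/324) = -8*G + 319/324 = 319/324 - 8*G)
((v(-127, 253) - 1*(-50424)) + 264255)*(l(-72, 93) - 21396) = (((319/324 - 8*(-127)) - 1*(-50424)) + 264255)*(-72 - 21396) = (((319/324 + 1016) + 50424) + 264255)*(-21468) = ((329503/324 + 50424) + 264255)*(-21468) = (16666879/324 + 264255)*(-21468) = (102285499/324)*(-21468) = -182988757711/27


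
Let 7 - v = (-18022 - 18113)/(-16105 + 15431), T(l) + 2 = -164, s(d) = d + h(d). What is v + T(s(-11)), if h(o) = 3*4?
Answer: -143301/674 ≈ -212.61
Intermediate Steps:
h(o) = 12
s(d) = 12 + d (s(d) = d + 12 = 12 + d)
T(l) = -166 (T(l) = -2 - 164 = -166)
v = -31417/674 (v = 7 - (-18022 - 18113)/(-16105 + 15431) = 7 - (-36135)/(-674) = 7 - (-36135)*(-1)/674 = 7 - 1*36135/674 = 7 - 36135/674 = -31417/674 ≈ -46.613)
v + T(s(-11)) = -31417/674 - 166 = -143301/674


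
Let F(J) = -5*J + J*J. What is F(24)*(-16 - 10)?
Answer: -11856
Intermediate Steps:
F(J) = J² - 5*J (F(J) = -5*J + J² = J² - 5*J)
F(24)*(-16 - 10) = (24*(-5 + 24))*(-16 - 10) = (24*19)*(-26) = 456*(-26) = -11856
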